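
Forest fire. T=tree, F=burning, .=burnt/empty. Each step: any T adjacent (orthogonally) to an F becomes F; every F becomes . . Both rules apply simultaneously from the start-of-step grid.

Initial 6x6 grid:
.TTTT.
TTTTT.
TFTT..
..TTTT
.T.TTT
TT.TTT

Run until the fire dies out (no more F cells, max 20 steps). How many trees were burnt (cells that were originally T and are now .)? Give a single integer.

Step 1: +3 fires, +1 burnt (F count now 3)
Step 2: +5 fires, +3 burnt (F count now 5)
Step 3: +3 fires, +5 burnt (F count now 3)
Step 4: +4 fires, +3 burnt (F count now 4)
Step 5: +4 fires, +4 burnt (F count now 4)
Step 6: +2 fires, +4 burnt (F count now 2)
Step 7: +1 fires, +2 burnt (F count now 1)
Step 8: +0 fires, +1 burnt (F count now 0)
Fire out after step 8
Initially T: 25, now '.': 33
Total burnt (originally-T cells now '.'): 22

Answer: 22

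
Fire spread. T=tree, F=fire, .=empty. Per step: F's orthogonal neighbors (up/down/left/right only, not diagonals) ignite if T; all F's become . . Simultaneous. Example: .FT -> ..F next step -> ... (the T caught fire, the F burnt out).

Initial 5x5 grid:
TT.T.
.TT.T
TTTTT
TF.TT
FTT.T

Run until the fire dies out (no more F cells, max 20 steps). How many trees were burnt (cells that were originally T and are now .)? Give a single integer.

Step 1: +3 fires, +2 burnt (F count now 3)
Step 2: +4 fires, +3 burnt (F count now 4)
Step 3: +3 fires, +4 burnt (F count now 3)
Step 4: +3 fires, +3 burnt (F count now 3)
Step 5: +2 fires, +3 burnt (F count now 2)
Step 6: +1 fires, +2 burnt (F count now 1)
Step 7: +0 fires, +1 burnt (F count now 0)
Fire out after step 7
Initially T: 17, now '.': 24
Total burnt (originally-T cells now '.'): 16

Answer: 16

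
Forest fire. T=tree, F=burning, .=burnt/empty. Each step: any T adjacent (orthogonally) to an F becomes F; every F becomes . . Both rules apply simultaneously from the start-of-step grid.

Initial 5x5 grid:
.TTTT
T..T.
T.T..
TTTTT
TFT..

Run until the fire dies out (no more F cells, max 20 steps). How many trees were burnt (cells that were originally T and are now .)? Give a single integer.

Answer: 10

Derivation:
Step 1: +3 fires, +1 burnt (F count now 3)
Step 2: +2 fires, +3 burnt (F count now 2)
Step 3: +3 fires, +2 burnt (F count now 3)
Step 4: +2 fires, +3 burnt (F count now 2)
Step 5: +0 fires, +2 burnt (F count now 0)
Fire out after step 5
Initially T: 15, now '.': 20
Total burnt (originally-T cells now '.'): 10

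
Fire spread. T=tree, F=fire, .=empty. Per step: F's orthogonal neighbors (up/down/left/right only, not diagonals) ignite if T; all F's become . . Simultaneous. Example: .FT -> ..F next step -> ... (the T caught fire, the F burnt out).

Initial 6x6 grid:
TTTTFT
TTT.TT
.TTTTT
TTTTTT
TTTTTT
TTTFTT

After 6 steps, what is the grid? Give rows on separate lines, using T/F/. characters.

Step 1: 6 trees catch fire, 2 burn out
  TTTF.F
  TTT.FT
  .TTTTT
  TTTTTT
  TTTFTT
  TTF.FT
Step 2: 8 trees catch fire, 6 burn out
  TTF...
  TTT..F
  .TTTFT
  TTTFTT
  TTF.FT
  TF...F
Step 3: 9 trees catch fire, 8 burn out
  TF....
  TTF...
  .TTF.F
  TTF.FT
  TF...F
  F.....
Step 4: 6 trees catch fire, 9 burn out
  F.....
  TF....
  .TF...
  TF...F
  F.....
  ......
Step 5: 3 trees catch fire, 6 burn out
  ......
  F.....
  .F....
  F.....
  ......
  ......
Step 6: 0 trees catch fire, 3 burn out
  ......
  ......
  ......
  ......
  ......
  ......

......
......
......
......
......
......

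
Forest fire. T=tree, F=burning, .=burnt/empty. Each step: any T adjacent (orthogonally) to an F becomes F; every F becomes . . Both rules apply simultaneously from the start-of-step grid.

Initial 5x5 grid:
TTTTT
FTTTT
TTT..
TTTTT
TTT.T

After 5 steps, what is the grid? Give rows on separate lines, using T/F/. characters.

Step 1: 3 trees catch fire, 1 burn out
  FTTTT
  .FTTT
  FTT..
  TTTTT
  TTT.T
Step 2: 4 trees catch fire, 3 burn out
  .FTTT
  ..FTT
  .FT..
  FTTTT
  TTT.T
Step 3: 5 trees catch fire, 4 burn out
  ..FTT
  ...FT
  ..F..
  .FTTT
  FTT.T
Step 4: 4 trees catch fire, 5 burn out
  ...FT
  ....F
  .....
  ..FTT
  .FT.T
Step 5: 3 trees catch fire, 4 burn out
  ....F
  .....
  .....
  ...FT
  ..F.T

....F
.....
.....
...FT
..F.T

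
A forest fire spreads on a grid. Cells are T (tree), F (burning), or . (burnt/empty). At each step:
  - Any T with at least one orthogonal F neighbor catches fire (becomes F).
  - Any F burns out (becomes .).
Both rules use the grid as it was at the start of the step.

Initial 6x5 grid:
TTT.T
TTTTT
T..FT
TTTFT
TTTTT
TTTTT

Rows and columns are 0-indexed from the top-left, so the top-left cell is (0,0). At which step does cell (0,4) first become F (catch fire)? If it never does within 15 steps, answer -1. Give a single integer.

Step 1: cell (0,4)='T' (+5 fires, +2 burnt)
Step 2: cell (0,4)='T' (+6 fires, +5 burnt)
Step 3: cell (0,4)='F' (+7 fires, +6 burnt)
  -> target ignites at step 3
Step 4: cell (0,4)='.' (+5 fires, +7 burnt)
Step 5: cell (0,4)='.' (+2 fires, +5 burnt)
Step 6: cell (0,4)='.' (+0 fires, +2 burnt)
  fire out at step 6

3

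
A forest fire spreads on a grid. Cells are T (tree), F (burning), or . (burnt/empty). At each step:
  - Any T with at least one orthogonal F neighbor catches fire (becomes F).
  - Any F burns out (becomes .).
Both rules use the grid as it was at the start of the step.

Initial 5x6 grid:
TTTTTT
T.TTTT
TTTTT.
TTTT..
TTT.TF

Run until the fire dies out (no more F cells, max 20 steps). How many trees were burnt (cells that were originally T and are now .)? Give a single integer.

Answer: 1

Derivation:
Step 1: +1 fires, +1 burnt (F count now 1)
Step 2: +0 fires, +1 burnt (F count now 0)
Fire out after step 2
Initially T: 24, now '.': 7
Total burnt (originally-T cells now '.'): 1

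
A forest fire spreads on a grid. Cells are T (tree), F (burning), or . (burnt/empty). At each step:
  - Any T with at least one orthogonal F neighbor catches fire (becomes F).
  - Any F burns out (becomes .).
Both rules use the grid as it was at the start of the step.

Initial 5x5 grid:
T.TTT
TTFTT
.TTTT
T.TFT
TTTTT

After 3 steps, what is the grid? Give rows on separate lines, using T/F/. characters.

Step 1: 8 trees catch fire, 2 burn out
  T.FTT
  TF.FT
  .TFFT
  T.F.F
  TTTFT
Step 2: 7 trees catch fire, 8 burn out
  T..FT
  F...F
  .F..F
  T....
  TTF.F
Step 3: 3 trees catch fire, 7 burn out
  F...F
  .....
  .....
  T....
  TF...

F...F
.....
.....
T....
TF...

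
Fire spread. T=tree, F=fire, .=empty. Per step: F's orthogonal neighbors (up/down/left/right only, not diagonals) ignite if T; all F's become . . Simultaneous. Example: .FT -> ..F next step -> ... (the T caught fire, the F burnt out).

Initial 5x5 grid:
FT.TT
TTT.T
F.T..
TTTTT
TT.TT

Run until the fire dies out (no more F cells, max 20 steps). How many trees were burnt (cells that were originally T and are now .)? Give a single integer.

Answer: 14

Derivation:
Step 1: +3 fires, +2 burnt (F count now 3)
Step 2: +3 fires, +3 burnt (F count now 3)
Step 3: +3 fires, +3 burnt (F count now 3)
Step 4: +2 fires, +3 burnt (F count now 2)
Step 5: +2 fires, +2 burnt (F count now 2)
Step 6: +1 fires, +2 burnt (F count now 1)
Step 7: +0 fires, +1 burnt (F count now 0)
Fire out after step 7
Initially T: 17, now '.': 22
Total burnt (originally-T cells now '.'): 14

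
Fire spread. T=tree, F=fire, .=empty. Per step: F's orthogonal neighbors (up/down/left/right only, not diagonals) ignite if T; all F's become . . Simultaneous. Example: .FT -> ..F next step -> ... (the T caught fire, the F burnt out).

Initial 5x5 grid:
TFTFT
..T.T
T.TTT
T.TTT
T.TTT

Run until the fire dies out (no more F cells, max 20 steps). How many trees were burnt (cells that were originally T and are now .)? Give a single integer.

Answer: 14

Derivation:
Step 1: +3 fires, +2 burnt (F count now 3)
Step 2: +2 fires, +3 burnt (F count now 2)
Step 3: +2 fires, +2 burnt (F count now 2)
Step 4: +3 fires, +2 burnt (F count now 3)
Step 5: +3 fires, +3 burnt (F count now 3)
Step 6: +1 fires, +3 burnt (F count now 1)
Step 7: +0 fires, +1 burnt (F count now 0)
Fire out after step 7
Initially T: 17, now '.': 22
Total burnt (originally-T cells now '.'): 14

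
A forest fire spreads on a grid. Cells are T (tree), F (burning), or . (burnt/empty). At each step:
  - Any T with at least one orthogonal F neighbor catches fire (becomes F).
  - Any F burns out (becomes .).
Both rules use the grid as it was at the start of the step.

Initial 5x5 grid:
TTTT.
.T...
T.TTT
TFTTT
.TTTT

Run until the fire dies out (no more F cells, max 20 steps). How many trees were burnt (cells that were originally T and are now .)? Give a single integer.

Step 1: +3 fires, +1 burnt (F count now 3)
Step 2: +4 fires, +3 burnt (F count now 4)
Step 3: +3 fires, +4 burnt (F count now 3)
Step 4: +2 fires, +3 burnt (F count now 2)
Step 5: +0 fires, +2 burnt (F count now 0)
Fire out after step 5
Initially T: 17, now '.': 20
Total burnt (originally-T cells now '.'): 12

Answer: 12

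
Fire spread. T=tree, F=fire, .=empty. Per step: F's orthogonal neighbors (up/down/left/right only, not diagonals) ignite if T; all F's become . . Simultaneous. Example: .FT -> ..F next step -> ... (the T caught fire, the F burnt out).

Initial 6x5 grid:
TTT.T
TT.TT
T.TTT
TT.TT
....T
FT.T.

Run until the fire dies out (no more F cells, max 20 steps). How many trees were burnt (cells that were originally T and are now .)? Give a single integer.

Step 1: +1 fires, +1 burnt (F count now 1)
Step 2: +0 fires, +1 burnt (F count now 0)
Fire out after step 2
Initially T: 19, now '.': 12
Total burnt (originally-T cells now '.'): 1

Answer: 1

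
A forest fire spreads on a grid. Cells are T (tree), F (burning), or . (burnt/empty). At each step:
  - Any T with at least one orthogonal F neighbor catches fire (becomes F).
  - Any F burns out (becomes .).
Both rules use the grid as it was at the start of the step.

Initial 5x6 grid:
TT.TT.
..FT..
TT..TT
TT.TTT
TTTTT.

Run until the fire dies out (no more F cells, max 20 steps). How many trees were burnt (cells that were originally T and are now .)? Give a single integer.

Step 1: +1 fires, +1 burnt (F count now 1)
Step 2: +1 fires, +1 burnt (F count now 1)
Step 3: +1 fires, +1 burnt (F count now 1)
Step 4: +0 fires, +1 burnt (F count now 0)
Fire out after step 4
Initially T: 19, now '.': 14
Total burnt (originally-T cells now '.'): 3

Answer: 3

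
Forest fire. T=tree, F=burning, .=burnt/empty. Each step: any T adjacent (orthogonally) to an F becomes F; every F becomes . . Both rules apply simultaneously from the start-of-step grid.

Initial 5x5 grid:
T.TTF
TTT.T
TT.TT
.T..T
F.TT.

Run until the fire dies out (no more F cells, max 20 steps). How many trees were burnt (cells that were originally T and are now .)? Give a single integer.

Step 1: +2 fires, +2 burnt (F count now 2)
Step 2: +2 fires, +2 burnt (F count now 2)
Step 3: +3 fires, +2 burnt (F count now 3)
Step 4: +1 fires, +3 burnt (F count now 1)
Step 5: +2 fires, +1 burnt (F count now 2)
Step 6: +3 fires, +2 burnt (F count now 3)
Step 7: +0 fires, +3 burnt (F count now 0)
Fire out after step 7
Initially T: 15, now '.': 23
Total burnt (originally-T cells now '.'): 13

Answer: 13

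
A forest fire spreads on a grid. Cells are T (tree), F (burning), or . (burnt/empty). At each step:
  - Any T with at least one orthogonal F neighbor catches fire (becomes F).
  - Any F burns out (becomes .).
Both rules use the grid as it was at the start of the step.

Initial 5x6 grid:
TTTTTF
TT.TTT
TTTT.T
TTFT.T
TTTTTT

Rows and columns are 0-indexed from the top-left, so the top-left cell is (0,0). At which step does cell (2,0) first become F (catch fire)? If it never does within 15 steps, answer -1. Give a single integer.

Step 1: cell (2,0)='T' (+6 fires, +2 burnt)
Step 2: cell (2,0)='T' (+8 fires, +6 burnt)
Step 3: cell (2,0)='F' (+7 fires, +8 burnt)
  -> target ignites at step 3
Step 4: cell (2,0)='.' (+3 fires, +7 burnt)
Step 5: cell (2,0)='.' (+1 fires, +3 burnt)
Step 6: cell (2,0)='.' (+0 fires, +1 burnt)
  fire out at step 6

3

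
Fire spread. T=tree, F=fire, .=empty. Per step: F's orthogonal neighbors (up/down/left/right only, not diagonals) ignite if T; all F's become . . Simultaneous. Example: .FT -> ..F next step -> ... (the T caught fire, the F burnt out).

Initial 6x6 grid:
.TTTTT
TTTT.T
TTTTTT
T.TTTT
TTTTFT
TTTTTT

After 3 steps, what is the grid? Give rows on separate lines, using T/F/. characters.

Step 1: 4 trees catch fire, 1 burn out
  .TTTTT
  TTTT.T
  TTTTTT
  T.TTFT
  TTTF.F
  TTTTFT
Step 2: 6 trees catch fire, 4 burn out
  .TTTTT
  TTTT.T
  TTTTFT
  T.TF.F
  TTF...
  TTTF.F
Step 3: 5 trees catch fire, 6 burn out
  .TTTTT
  TTTT.T
  TTTF.F
  T.F...
  TF....
  TTF...

.TTTTT
TTTT.T
TTTF.F
T.F...
TF....
TTF...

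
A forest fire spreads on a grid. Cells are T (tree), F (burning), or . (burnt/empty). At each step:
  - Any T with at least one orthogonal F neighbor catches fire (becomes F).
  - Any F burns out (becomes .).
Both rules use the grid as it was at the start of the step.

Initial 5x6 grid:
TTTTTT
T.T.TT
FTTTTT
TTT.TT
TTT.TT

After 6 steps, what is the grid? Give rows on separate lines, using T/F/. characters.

Step 1: 3 trees catch fire, 1 burn out
  TTTTTT
  F.T.TT
  .FTTTT
  FTT.TT
  TTT.TT
Step 2: 4 trees catch fire, 3 burn out
  FTTTTT
  ..T.TT
  ..FTTT
  .FT.TT
  FTT.TT
Step 3: 5 trees catch fire, 4 burn out
  .FTTTT
  ..F.TT
  ...FTT
  ..F.TT
  .FT.TT
Step 4: 3 trees catch fire, 5 burn out
  ..FTTT
  ....TT
  ....FT
  ....TT
  ..F.TT
Step 5: 4 trees catch fire, 3 burn out
  ...FTT
  ....FT
  .....F
  ....FT
  ....TT
Step 6: 4 trees catch fire, 4 burn out
  ....FT
  .....F
  ......
  .....F
  ....FT

....FT
.....F
......
.....F
....FT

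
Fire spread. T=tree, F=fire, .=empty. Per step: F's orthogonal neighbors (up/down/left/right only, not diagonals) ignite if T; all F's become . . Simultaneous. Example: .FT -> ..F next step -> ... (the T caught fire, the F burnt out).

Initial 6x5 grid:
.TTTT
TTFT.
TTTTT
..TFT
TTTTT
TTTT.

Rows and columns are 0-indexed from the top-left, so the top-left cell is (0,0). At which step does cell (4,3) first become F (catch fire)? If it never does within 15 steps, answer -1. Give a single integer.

Step 1: cell (4,3)='F' (+8 fires, +2 burnt)
  -> target ignites at step 1
Step 2: cell (4,3)='.' (+8 fires, +8 burnt)
Step 3: cell (4,3)='.' (+4 fires, +8 burnt)
Step 4: cell (4,3)='.' (+2 fires, +4 burnt)
Step 5: cell (4,3)='.' (+1 fires, +2 burnt)
Step 6: cell (4,3)='.' (+0 fires, +1 burnt)
  fire out at step 6

1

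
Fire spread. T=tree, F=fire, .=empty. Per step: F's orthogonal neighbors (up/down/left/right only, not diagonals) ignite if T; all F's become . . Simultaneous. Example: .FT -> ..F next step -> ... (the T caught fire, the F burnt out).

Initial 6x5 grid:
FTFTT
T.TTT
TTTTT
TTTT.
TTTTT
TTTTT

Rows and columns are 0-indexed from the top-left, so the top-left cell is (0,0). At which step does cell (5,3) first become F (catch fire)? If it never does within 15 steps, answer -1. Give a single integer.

Step 1: cell (5,3)='T' (+4 fires, +2 burnt)
Step 2: cell (5,3)='T' (+4 fires, +4 burnt)
Step 3: cell (5,3)='T' (+5 fires, +4 burnt)
Step 4: cell (5,3)='T' (+5 fires, +5 burnt)
Step 5: cell (5,3)='T' (+4 fires, +5 burnt)
Step 6: cell (5,3)='F' (+3 fires, +4 burnt)
  -> target ignites at step 6
Step 7: cell (5,3)='.' (+1 fires, +3 burnt)
Step 8: cell (5,3)='.' (+0 fires, +1 burnt)
  fire out at step 8

6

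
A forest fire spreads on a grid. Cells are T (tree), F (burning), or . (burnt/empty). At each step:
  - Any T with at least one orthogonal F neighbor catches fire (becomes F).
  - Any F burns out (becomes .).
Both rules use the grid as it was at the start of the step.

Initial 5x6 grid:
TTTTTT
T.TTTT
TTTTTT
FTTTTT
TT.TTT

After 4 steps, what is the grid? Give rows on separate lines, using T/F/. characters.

Step 1: 3 trees catch fire, 1 burn out
  TTTTTT
  T.TTTT
  FTTTTT
  .FTTTT
  FT.TTT
Step 2: 4 trees catch fire, 3 burn out
  TTTTTT
  F.TTTT
  .FTTTT
  ..FTTT
  .F.TTT
Step 3: 3 trees catch fire, 4 burn out
  FTTTTT
  ..TTTT
  ..FTTT
  ...FTT
  ...TTT
Step 4: 5 trees catch fire, 3 burn out
  .FTTTT
  ..FTTT
  ...FTT
  ....FT
  ...FTT

.FTTTT
..FTTT
...FTT
....FT
...FTT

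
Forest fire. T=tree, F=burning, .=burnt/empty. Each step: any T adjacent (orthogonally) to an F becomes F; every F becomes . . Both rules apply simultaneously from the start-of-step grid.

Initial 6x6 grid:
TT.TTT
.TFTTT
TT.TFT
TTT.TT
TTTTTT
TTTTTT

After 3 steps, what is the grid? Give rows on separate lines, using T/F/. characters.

Step 1: 6 trees catch fire, 2 burn out
  TT.TTT
  .F.FFT
  TT.F.F
  TTT.FT
  TTTTTT
  TTTTTT
Step 2: 7 trees catch fire, 6 burn out
  TF.FFT
  .....F
  TF....
  TTT..F
  TTTTFT
  TTTTTT
Step 3: 7 trees catch fire, 7 burn out
  F....F
  ......
  F.....
  TFT...
  TTTF.F
  TTTTFT

F....F
......
F.....
TFT...
TTTF.F
TTTTFT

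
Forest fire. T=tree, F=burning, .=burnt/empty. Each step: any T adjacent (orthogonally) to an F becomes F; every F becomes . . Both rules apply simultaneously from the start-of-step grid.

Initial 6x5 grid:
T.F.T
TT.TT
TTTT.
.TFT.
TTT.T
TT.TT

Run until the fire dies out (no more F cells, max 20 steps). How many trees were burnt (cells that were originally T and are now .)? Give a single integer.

Answer: 17

Derivation:
Step 1: +4 fires, +2 burnt (F count now 4)
Step 2: +3 fires, +4 burnt (F count now 3)
Step 3: +5 fires, +3 burnt (F count now 5)
Step 4: +3 fires, +5 burnt (F count now 3)
Step 5: +2 fires, +3 burnt (F count now 2)
Step 6: +0 fires, +2 burnt (F count now 0)
Fire out after step 6
Initially T: 20, now '.': 27
Total burnt (originally-T cells now '.'): 17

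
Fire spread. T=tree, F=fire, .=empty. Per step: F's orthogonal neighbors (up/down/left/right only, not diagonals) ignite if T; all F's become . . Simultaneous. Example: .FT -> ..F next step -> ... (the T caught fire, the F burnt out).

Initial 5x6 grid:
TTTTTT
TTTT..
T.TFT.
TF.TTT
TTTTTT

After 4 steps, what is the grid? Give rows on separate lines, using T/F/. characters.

Step 1: 6 trees catch fire, 2 burn out
  TTTTTT
  TTTF..
  T.F.F.
  F..FTT
  TFTTTT
Step 2: 7 trees catch fire, 6 burn out
  TTTFTT
  TTF...
  F.....
  ....FT
  F.FFTT
Step 3: 6 trees catch fire, 7 burn out
  TTF.FT
  FF....
  ......
  .....F
  ....FT
Step 4: 4 trees catch fire, 6 burn out
  FF...F
  ......
  ......
  ......
  .....F

FF...F
......
......
......
.....F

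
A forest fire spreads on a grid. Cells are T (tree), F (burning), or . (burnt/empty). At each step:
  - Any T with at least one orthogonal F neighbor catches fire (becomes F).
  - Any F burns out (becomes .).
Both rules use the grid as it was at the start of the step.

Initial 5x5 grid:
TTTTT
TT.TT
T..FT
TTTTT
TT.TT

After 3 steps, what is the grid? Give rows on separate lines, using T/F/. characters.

Step 1: 3 trees catch fire, 1 burn out
  TTTTT
  TT.FT
  T...F
  TTTFT
  TT.TT
Step 2: 5 trees catch fire, 3 burn out
  TTTFT
  TT..F
  T....
  TTF.F
  TT.FT
Step 3: 4 trees catch fire, 5 burn out
  TTF.F
  TT...
  T....
  TF...
  TT..F

TTF.F
TT...
T....
TF...
TT..F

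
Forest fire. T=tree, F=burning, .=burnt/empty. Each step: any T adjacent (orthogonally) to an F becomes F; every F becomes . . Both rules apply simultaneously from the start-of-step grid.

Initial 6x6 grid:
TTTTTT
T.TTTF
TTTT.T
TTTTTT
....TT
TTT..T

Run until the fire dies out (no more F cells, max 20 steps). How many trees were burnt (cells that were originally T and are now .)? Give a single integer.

Step 1: +3 fires, +1 burnt (F count now 3)
Step 2: +3 fires, +3 burnt (F count now 3)
Step 3: +5 fires, +3 burnt (F count now 5)
Step 4: +5 fires, +5 burnt (F count now 5)
Step 5: +3 fires, +5 burnt (F count now 3)
Step 6: +3 fires, +3 burnt (F count now 3)
Step 7: +2 fires, +3 burnt (F count now 2)
Step 8: +0 fires, +2 burnt (F count now 0)
Fire out after step 8
Initially T: 27, now '.': 33
Total burnt (originally-T cells now '.'): 24

Answer: 24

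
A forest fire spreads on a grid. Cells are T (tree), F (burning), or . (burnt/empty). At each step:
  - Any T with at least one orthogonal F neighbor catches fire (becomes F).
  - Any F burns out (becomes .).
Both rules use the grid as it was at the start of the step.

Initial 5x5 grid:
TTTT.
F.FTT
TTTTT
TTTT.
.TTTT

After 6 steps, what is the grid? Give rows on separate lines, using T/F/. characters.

Step 1: 5 trees catch fire, 2 burn out
  FTFT.
  ...FT
  FTFTT
  TTTT.
  .TTTT
Step 2: 7 trees catch fire, 5 burn out
  .F.F.
  ....F
  .F.FT
  FTFT.
  .TTTT
Step 3: 4 trees catch fire, 7 burn out
  .....
  .....
  ....F
  .F.F.
  .TFTT
Step 4: 2 trees catch fire, 4 burn out
  .....
  .....
  .....
  .....
  .F.FT
Step 5: 1 trees catch fire, 2 burn out
  .....
  .....
  .....
  .....
  ....F
Step 6: 0 trees catch fire, 1 burn out
  .....
  .....
  .....
  .....
  .....

.....
.....
.....
.....
.....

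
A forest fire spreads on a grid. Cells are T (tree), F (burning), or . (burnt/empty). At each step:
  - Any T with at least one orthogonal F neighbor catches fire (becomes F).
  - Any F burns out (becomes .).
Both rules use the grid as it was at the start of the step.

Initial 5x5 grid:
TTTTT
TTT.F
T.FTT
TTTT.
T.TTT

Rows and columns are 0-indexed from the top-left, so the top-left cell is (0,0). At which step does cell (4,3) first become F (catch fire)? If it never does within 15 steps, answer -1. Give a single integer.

Step 1: cell (4,3)='T' (+5 fires, +2 burnt)
Step 2: cell (4,3)='T' (+6 fires, +5 burnt)
Step 3: cell (4,3)='F' (+4 fires, +6 burnt)
  -> target ignites at step 3
Step 4: cell (4,3)='.' (+4 fires, +4 burnt)
Step 5: cell (4,3)='.' (+0 fires, +4 burnt)
  fire out at step 5

3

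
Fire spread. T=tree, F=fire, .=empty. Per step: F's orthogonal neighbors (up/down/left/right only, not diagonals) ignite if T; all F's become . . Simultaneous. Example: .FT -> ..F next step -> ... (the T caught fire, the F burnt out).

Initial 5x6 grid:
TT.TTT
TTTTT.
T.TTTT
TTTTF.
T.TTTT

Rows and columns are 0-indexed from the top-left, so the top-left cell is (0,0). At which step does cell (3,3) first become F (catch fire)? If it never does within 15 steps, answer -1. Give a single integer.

Step 1: cell (3,3)='F' (+3 fires, +1 burnt)
  -> target ignites at step 1
Step 2: cell (3,3)='.' (+6 fires, +3 burnt)
Step 3: cell (3,3)='.' (+5 fires, +6 burnt)
Step 4: cell (3,3)='.' (+4 fires, +5 burnt)
Step 5: cell (3,3)='.' (+3 fires, +4 burnt)
Step 6: cell (3,3)='.' (+2 fires, +3 burnt)
Step 7: cell (3,3)='.' (+1 fires, +2 burnt)
Step 8: cell (3,3)='.' (+0 fires, +1 burnt)
  fire out at step 8

1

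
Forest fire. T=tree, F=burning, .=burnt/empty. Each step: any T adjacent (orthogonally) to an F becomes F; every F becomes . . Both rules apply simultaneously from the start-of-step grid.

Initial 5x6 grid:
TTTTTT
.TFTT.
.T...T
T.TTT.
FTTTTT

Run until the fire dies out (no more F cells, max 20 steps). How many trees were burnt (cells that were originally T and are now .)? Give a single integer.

Answer: 19

Derivation:
Step 1: +5 fires, +2 burnt (F count now 5)
Step 2: +5 fires, +5 burnt (F count now 5)
Step 3: +4 fires, +5 burnt (F count now 4)
Step 4: +3 fires, +4 burnt (F count now 3)
Step 5: +2 fires, +3 burnt (F count now 2)
Step 6: +0 fires, +2 burnt (F count now 0)
Fire out after step 6
Initially T: 20, now '.': 29
Total burnt (originally-T cells now '.'): 19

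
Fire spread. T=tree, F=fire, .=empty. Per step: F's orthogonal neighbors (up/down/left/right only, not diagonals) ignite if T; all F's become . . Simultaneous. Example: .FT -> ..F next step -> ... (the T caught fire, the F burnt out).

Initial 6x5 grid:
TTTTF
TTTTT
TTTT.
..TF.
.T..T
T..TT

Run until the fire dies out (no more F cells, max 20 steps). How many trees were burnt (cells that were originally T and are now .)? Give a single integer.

Answer: 14

Derivation:
Step 1: +4 fires, +2 burnt (F count now 4)
Step 2: +3 fires, +4 burnt (F count now 3)
Step 3: +3 fires, +3 burnt (F count now 3)
Step 4: +3 fires, +3 burnt (F count now 3)
Step 5: +1 fires, +3 burnt (F count now 1)
Step 6: +0 fires, +1 burnt (F count now 0)
Fire out after step 6
Initially T: 19, now '.': 25
Total burnt (originally-T cells now '.'): 14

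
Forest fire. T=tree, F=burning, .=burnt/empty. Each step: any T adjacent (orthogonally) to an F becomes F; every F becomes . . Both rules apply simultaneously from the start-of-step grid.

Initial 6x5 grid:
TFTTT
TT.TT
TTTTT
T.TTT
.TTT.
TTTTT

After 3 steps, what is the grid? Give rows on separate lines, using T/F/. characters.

Step 1: 3 trees catch fire, 1 burn out
  F.FTT
  TF.TT
  TTTTT
  T.TTT
  .TTT.
  TTTTT
Step 2: 3 trees catch fire, 3 burn out
  ...FT
  F..TT
  TFTTT
  T.TTT
  .TTT.
  TTTTT
Step 3: 4 trees catch fire, 3 burn out
  ....F
  ...FT
  F.FTT
  T.TTT
  .TTT.
  TTTTT

....F
...FT
F.FTT
T.TTT
.TTT.
TTTTT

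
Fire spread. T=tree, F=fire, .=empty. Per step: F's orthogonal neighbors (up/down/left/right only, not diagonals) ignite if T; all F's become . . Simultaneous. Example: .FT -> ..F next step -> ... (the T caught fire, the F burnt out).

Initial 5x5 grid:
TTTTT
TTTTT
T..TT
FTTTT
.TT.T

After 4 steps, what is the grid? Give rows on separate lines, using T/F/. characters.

Step 1: 2 trees catch fire, 1 burn out
  TTTTT
  TTTTT
  F..TT
  .FTTT
  .TT.T
Step 2: 3 trees catch fire, 2 burn out
  TTTTT
  FTTTT
  ...TT
  ..FTT
  .FT.T
Step 3: 4 trees catch fire, 3 burn out
  FTTTT
  .FTTT
  ...TT
  ...FT
  ..F.T
Step 4: 4 trees catch fire, 4 burn out
  .FTTT
  ..FTT
  ...FT
  ....F
  ....T

.FTTT
..FTT
...FT
....F
....T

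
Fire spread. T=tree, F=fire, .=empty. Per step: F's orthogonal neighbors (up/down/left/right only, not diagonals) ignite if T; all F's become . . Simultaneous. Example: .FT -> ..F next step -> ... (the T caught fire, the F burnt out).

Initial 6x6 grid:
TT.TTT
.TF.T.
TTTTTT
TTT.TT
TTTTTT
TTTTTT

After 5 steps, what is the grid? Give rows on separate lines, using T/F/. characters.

Step 1: 2 trees catch fire, 1 burn out
  TT.TTT
  .F..T.
  TTFTTT
  TTT.TT
  TTTTTT
  TTTTTT
Step 2: 4 trees catch fire, 2 burn out
  TF.TTT
  ....T.
  TF.FTT
  TTF.TT
  TTTTTT
  TTTTTT
Step 3: 5 trees catch fire, 4 burn out
  F..TTT
  ....T.
  F...FT
  TF..TT
  TTFTTT
  TTTTTT
Step 4: 7 trees catch fire, 5 burn out
  ...TTT
  ....F.
  .....F
  F...FT
  TF.FTT
  TTFTTT
Step 5: 6 trees catch fire, 7 burn out
  ...TFT
  ......
  ......
  .....F
  F...FT
  TF.FTT

...TFT
......
......
.....F
F...FT
TF.FTT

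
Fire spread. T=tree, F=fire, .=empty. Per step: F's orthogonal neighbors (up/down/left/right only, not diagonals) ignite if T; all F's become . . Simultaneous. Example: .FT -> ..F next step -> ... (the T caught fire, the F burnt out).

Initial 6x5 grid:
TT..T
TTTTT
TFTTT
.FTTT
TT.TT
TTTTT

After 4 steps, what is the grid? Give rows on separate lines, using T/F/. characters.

Step 1: 5 trees catch fire, 2 burn out
  TT..T
  TFTTT
  F.FTT
  ..FTT
  TF.TT
  TTTTT
Step 2: 7 trees catch fire, 5 burn out
  TF..T
  F.FTT
  ...FT
  ...FT
  F..TT
  TFTTT
Step 3: 7 trees catch fire, 7 burn out
  F...T
  ...FT
  ....F
  ....F
  ...FT
  F.FTT
Step 4: 3 trees catch fire, 7 burn out
  ....T
  ....F
  .....
  .....
  ....F
  ...FT

....T
....F
.....
.....
....F
...FT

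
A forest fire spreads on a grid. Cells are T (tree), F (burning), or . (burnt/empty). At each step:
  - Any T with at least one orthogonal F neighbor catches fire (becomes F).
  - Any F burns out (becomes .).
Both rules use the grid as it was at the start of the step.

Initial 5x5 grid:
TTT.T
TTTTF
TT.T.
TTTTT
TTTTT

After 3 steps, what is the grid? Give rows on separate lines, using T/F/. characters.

Step 1: 2 trees catch fire, 1 burn out
  TTT.F
  TTTF.
  TT.T.
  TTTTT
  TTTTT
Step 2: 2 trees catch fire, 2 burn out
  TTT..
  TTF..
  TT.F.
  TTTTT
  TTTTT
Step 3: 3 trees catch fire, 2 burn out
  TTF..
  TF...
  TT...
  TTTFT
  TTTTT

TTF..
TF...
TT...
TTTFT
TTTTT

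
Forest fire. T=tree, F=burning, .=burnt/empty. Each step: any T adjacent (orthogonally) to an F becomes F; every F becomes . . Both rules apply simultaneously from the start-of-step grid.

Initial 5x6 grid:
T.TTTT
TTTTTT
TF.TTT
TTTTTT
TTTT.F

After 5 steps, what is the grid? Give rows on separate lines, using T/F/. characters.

Step 1: 4 trees catch fire, 2 burn out
  T.TTTT
  TFTTTT
  F..TTT
  TFTTTF
  TTTT..
Step 2: 7 trees catch fire, 4 burn out
  T.TTTT
  F.FTTT
  ...TTF
  F.FTF.
  TFTT..
Step 3: 8 trees catch fire, 7 burn out
  F.FTTT
  ...FTF
  ...TF.
  ...F..
  F.FT..
Step 4: 5 trees catch fire, 8 burn out
  ...FTF
  ....F.
  ...F..
  ......
  ...F..
Step 5: 1 trees catch fire, 5 burn out
  ....F.
  ......
  ......
  ......
  ......

....F.
......
......
......
......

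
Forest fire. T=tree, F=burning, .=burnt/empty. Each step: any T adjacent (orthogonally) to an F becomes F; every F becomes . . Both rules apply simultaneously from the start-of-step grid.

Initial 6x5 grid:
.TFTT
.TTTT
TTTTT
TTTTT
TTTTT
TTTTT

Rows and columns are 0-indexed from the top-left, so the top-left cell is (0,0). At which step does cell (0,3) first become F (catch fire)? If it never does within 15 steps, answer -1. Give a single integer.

Step 1: cell (0,3)='F' (+3 fires, +1 burnt)
  -> target ignites at step 1
Step 2: cell (0,3)='.' (+4 fires, +3 burnt)
Step 3: cell (0,3)='.' (+4 fires, +4 burnt)
Step 4: cell (0,3)='.' (+5 fires, +4 burnt)
Step 5: cell (0,3)='.' (+5 fires, +5 burnt)
Step 6: cell (0,3)='.' (+4 fires, +5 burnt)
Step 7: cell (0,3)='.' (+2 fires, +4 burnt)
Step 8: cell (0,3)='.' (+0 fires, +2 burnt)
  fire out at step 8

1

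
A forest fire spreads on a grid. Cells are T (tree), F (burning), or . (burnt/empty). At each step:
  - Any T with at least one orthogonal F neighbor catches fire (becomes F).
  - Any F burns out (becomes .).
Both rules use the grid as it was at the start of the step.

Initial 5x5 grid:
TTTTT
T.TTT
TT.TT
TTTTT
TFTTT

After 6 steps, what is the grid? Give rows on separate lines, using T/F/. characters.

Step 1: 3 trees catch fire, 1 burn out
  TTTTT
  T.TTT
  TT.TT
  TFTTT
  F.FTT
Step 2: 4 trees catch fire, 3 burn out
  TTTTT
  T.TTT
  TF.TT
  F.FTT
  ...FT
Step 3: 3 trees catch fire, 4 burn out
  TTTTT
  T.TTT
  F..TT
  ...FT
  ....F
Step 4: 3 trees catch fire, 3 burn out
  TTTTT
  F.TTT
  ...FT
  ....F
  .....
Step 5: 3 trees catch fire, 3 burn out
  FTTTT
  ..TFT
  ....F
  .....
  .....
Step 6: 4 trees catch fire, 3 burn out
  .FTFT
  ..F.F
  .....
  .....
  .....

.FTFT
..F.F
.....
.....
.....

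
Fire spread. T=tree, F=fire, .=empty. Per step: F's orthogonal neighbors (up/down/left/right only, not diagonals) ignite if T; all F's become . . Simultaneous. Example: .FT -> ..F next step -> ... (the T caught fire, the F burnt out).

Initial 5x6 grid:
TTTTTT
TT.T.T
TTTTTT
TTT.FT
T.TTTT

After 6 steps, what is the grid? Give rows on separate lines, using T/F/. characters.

Step 1: 3 trees catch fire, 1 burn out
  TTTTTT
  TT.T.T
  TTTTFT
  TTT..F
  T.TTFT
Step 2: 4 trees catch fire, 3 burn out
  TTTTTT
  TT.T.T
  TTTF.F
  TTT...
  T.TF.F
Step 3: 4 trees catch fire, 4 burn out
  TTTTTT
  TT.F.F
  TTF...
  TTT...
  T.F...
Step 4: 4 trees catch fire, 4 burn out
  TTTFTF
  TT....
  TF....
  TTF...
  T.....
Step 5: 5 trees catch fire, 4 burn out
  TTF.F.
  TF....
  F.....
  TF....
  T.....
Step 6: 3 trees catch fire, 5 burn out
  TF....
  F.....
  ......
  F.....
  T.....

TF....
F.....
......
F.....
T.....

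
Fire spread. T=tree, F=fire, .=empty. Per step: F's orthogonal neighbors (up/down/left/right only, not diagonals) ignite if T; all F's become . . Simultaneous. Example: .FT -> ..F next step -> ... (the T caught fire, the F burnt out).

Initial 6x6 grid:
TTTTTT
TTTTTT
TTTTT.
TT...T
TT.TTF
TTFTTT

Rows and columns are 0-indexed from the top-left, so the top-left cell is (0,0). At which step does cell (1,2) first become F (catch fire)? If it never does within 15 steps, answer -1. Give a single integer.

Step 1: cell (1,2)='T' (+5 fires, +2 burnt)
Step 2: cell (1,2)='T' (+4 fires, +5 burnt)
Step 3: cell (1,2)='T' (+2 fires, +4 burnt)
Step 4: cell (1,2)='T' (+2 fires, +2 burnt)
Step 5: cell (1,2)='T' (+3 fires, +2 burnt)
Step 6: cell (1,2)='F' (+4 fires, +3 burnt)
  -> target ignites at step 6
Step 7: cell (1,2)='.' (+4 fires, +4 burnt)
Step 8: cell (1,2)='.' (+2 fires, +4 burnt)
Step 9: cell (1,2)='.' (+2 fires, +2 burnt)
Step 10: cell (1,2)='.' (+1 fires, +2 burnt)
Step 11: cell (1,2)='.' (+0 fires, +1 burnt)
  fire out at step 11

6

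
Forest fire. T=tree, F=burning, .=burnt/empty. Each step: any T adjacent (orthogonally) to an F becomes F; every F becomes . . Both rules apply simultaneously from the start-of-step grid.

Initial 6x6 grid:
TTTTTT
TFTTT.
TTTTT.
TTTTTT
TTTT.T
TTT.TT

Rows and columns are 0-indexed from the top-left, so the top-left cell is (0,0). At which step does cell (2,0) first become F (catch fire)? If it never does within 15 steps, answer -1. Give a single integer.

Step 1: cell (2,0)='T' (+4 fires, +1 burnt)
Step 2: cell (2,0)='F' (+6 fires, +4 burnt)
  -> target ignites at step 2
Step 3: cell (2,0)='.' (+6 fires, +6 burnt)
Step 4: cell (2,0)='.' (+6 fires, +6 burnt)
Step 5: cell (2,0)='.' (+5 fires, +6 burnt)
Step 6: cell (2,0)='.' (+1 fires, +5 burnt)
Step 7: cell (2,0)='.' (+1 fires, +1 burnt)
Step 8: cell (2,0)='.' (+1 fires, +1 burnt)
Step 9: cell (2,0)='.' (+1 fires, +1 burnt)
Step 10: cell (2,0)='.' (+0 fires, +1 burnt)
  fire out at step 10

2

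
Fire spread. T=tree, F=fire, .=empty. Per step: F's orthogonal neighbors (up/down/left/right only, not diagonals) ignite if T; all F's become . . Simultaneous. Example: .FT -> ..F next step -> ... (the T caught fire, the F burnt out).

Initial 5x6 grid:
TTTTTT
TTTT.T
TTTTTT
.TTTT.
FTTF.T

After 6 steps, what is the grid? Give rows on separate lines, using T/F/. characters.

Step 1: 3 trees catch fire, 2 burn out
  TTTTTT
  TTTT.T
  TTTTTT
  .TTFT.
  .FF..T
Step 2: 4 trees catch fire, 3 burn out
  TTTTTT
  TTTT.T
  TTTFTT
  .FF.F.
  .....T
Step 3: 4 trees catch fire, 4 burn out
  TTTTTT
  TTTF.T
  TFF.FT
  ......
  .....T
Step 4: 5 trees catch fire, 4 burn out
  TTTFTT
  TFF..T
  F....F
  ......
  .....T
Step 5: 5 trees catch fire, 5 burn out
  TFF.FT
  F....F
  ......
  ......
  .....T
Step 6: 2 trees catch fire, 5 burn out
  F....F
  ......
  ......
  ......
  .....T

F....F
......
......
......
.....T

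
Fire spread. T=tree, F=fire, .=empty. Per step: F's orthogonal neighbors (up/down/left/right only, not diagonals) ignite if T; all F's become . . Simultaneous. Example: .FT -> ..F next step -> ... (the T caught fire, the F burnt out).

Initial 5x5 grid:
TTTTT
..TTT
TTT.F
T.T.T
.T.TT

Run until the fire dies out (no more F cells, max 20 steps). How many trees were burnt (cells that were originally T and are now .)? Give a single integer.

Answer: 16

Derivation:
Step 1: +2 fires, +1 burnt (F count now 2)
Step 2: +3 fires, +2 burnt (F count now 3)
Step 3: +3 fires, +3 burnt (F count now 3)
Step 4: +2 fires, +3 burnt (F count now 2)
Step 5: +3 fires, +2 burnt (F count now 3)
Step 6: +2 fires, +3 burnt (F count now 2)
Step 7: +1 fires, +2 burnt (F count now 1)
Step 8: +0 fires, +1 burnt (F count now 0)
Fire out after step 8
Initially T: 17, now '.': 24
Total burnt (originally-T cells now '.'): 16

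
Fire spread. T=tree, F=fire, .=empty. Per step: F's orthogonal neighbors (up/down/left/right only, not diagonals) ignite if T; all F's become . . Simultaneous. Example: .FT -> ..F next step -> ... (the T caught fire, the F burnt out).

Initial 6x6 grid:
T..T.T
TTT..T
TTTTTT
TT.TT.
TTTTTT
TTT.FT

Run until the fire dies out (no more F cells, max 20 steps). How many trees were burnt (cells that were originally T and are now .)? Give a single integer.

Answer: 26

Derivation:
Step 1: +2 fires, +1 burnt (F count now 2)
Step 2: +3 fires, +2 burnt (F count now 3)
Step 3: +3 fires, +3 burnt (F count now 3)
Step 4: +4 fires, +3 burnt (F count now 4)
Step 5: +5 fires, +4 burnt (F count now 5)
Step 6: +5 fires, +5 burnt (F count now 5)
Step 7: +2 fires, +5 burnt (F count now 2)
Step 8: +1 fires, +2 burnt (F count now 1)
Step 9: +1 fires, +1 burnt (F count now 1)
Step 10: +0 fires, +1 burnt (F count now 0)
Fire out after step 10
Initially T: 27, now '.': 35
Total burnt (originally-T cells now '.'): 26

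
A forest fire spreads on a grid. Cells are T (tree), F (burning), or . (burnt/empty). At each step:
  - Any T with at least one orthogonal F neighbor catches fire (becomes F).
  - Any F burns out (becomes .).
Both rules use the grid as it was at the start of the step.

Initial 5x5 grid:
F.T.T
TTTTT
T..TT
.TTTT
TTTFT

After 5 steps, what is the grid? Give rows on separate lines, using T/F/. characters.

Step 1: 4 trees catch fire, 2 burn out
  ..T.T
  FTTTT
  T..TT
  .TTFT
  TTF.F
Step 2: 6 trees catch fire, 4 burn out
  ..T.T
  .FTTT
  F..FT
  .TF.F
  TF...
Step 3: 5 trees catch fire, 6 burn out
  ..T.T
  ..FFT
  ....F
  .F...
  F....
Step 4: 2 trees catch fire, 5 burn out
  ..F.T
  ....F
  .....
  .....
  .....
Step 5: 1 trees catch fire, 2 burn out
  ....F
  .....
  .....
  .....
  .....

....F
.....
.....
.....
.....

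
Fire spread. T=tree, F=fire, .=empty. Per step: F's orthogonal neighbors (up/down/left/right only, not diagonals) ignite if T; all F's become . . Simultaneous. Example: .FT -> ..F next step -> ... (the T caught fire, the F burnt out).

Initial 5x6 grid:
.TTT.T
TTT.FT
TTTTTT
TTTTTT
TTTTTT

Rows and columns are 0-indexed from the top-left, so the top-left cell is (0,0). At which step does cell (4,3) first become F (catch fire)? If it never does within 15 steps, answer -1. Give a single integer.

Step 1: cell (4,3)='T' (+2 fires, +1 burnt)
Step 2: cell (4,3)='T' (+4 fires, +2 burnt)
Step 3: cell (4,3)='T' (+4 fires, +4 burnt)
Step 4: cell (4,3)='F' (+5 fires, +4 burnt)
  -> target ignites at step 4
Step 5: cell (4,3)='.' (+5 fires, +5 burnt)
Step 6: cell (4,3)='.' (+5 fires, +5 burnt)
Step 7: cell (4,3)='.' (+1 fires, +5 burnt)
Step 8: cell (4,3)='.' (+0 fires, +1 burnt)
  fire out at step 8

4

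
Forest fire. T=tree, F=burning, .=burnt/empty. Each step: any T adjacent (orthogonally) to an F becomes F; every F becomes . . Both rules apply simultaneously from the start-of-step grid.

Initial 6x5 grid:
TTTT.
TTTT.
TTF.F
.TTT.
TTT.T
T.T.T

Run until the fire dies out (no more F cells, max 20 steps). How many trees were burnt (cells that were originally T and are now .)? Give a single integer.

Step 1: +3 fires, +2 burnt (F count now 3)
Step 2: +7 fires, +3 burnt (F count now 7)
Step 3: +5 fires, +7 burnt (F count now 5)
Step 4: +2 fires, +5 burnt (F count now 2)
Step 5: +1 fires, +2 burnt (F count now 1)
Step 6: +0 fires, +1 burnt (F count now 0)
Fire out after step 6
Initially T: 20, now '.': 28
Total burnt (originally-T cells now '.'): 18

Answer: 18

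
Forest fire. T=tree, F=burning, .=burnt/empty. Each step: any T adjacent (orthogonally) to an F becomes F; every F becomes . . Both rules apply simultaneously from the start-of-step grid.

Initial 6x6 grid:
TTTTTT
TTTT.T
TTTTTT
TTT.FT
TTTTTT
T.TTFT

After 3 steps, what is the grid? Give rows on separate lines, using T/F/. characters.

Step 1: 5 trees catch fire, 2 burn out
  TTTTTT
  TTTT.T
  TTTTFT
  TTT..F
  TTTTFT
  T.TF.F
Step 2: 5 trees catch fire, 5 burn out
  TTTTTT
  TTTT.T
  TTTF.F
  TTT...
  TTTF.F
  T.F...
Step 3: 4 trees catch fire, 5 burn out
  TTTTTT
  TTTF.F
  TTF...
  TTT...
  TTF...
  T.....

TTTTTT
TTTF.F
TTF...
TTT...
TTF...
T.....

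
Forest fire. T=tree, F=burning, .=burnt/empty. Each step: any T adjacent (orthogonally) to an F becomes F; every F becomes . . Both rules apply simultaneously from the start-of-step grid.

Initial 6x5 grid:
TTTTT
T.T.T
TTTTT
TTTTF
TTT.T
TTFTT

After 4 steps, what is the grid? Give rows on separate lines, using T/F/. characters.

Step 1: 6 trees catch fire, 2 burn out
  TTTTT
  T.T.T
  TTTTF
  TTTF.
  TTF.F
  TF.FT
Step 2: 6 trees catch fire, 6 burn out
  TTTTT
  T.T.F
  TTTF.
  TTF..
  TF...
  F...F
Step 3: 4 trees catch fire, 6 burn out
  TTTTF
  T.T..
  TTF..
  TF...
  F....
  .....
Step 4: 4 trees catch fire, 4 burn out
  TTTF.
  T.F..
  TF...
  F....
  .....
  .....

TTTF.
T.F..
TF...
F....
.....
.....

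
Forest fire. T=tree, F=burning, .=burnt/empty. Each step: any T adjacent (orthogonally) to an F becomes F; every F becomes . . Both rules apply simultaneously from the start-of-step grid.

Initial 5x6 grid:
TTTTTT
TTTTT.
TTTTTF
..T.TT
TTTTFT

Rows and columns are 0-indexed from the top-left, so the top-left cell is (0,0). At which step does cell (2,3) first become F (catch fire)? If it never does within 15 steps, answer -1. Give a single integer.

Step 1: cell (2,3)='T' (+5 fires, +2 burnt)
Step 2: cell (2,3)='F' (+3 fires, +5 burnt)
  -> target ignites at step 2
Step 3: cell (2,3)='.' (+5 fires, +3 burnt)
Step 4: cell (2,3)='.' (+5 fires, +5 burnt)
Step 5: cell (2,3)='.' (+3 fires, +5 burnt)
Step 6: cell (2,3)='.' (+2 fires, +3 burnt)
Step 7: cell (2,3)='.' (+1 fires, +2 burnt)
Step 8: cell (2,3)='.' (+0 fires, +1 burnt)
  fire out at step 8

2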